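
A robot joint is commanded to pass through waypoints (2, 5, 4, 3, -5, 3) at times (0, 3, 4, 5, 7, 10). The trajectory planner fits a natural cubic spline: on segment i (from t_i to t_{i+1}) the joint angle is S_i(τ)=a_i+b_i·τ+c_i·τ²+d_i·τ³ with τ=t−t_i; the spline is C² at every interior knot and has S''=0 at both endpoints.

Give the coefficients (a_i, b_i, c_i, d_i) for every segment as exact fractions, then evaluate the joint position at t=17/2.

  seg 0: a=2 b=1535/828 c=0 d=-707/7452
  seg 1: a=5 b=-293/414 c=-707/828 d=155/276
  seg 2: a=4 b=-605/828 c=172/207 d=-911/828
  seg 3: a=3 b=-109/46 c=-2045/828 d=685/828
  seg 4: a=-5 b=-961/414 c=2065/828 d=-2065/7452
S(17/2) = -2801/736

Δ: Δ0=1, Δ1=-1, Δ2=-1, Δ3=-4, Δ4=8/3
row 1: diag=8, rhs=-12; c'=1/8, d'=-3/2
row 2: denom=4−1·1/8=31/8; d'=(0−1·-3/2)/(31/8)=12/31
row 3: denom=6−1·8/31=178/31; d'=(-18−1·12/31)/(178/31)=-285/89
row 4: denom=10−2·31/89=828/89; d'=(40−2·-285/89)/(828/89)=2065/414
back: M4=2065/414
back: M3=-285/89−31/89·2065/414=-2045/414
back: M2=12/31−8/31·-2045/414=344/207
back: M1=-3/2−1/8·344/207=-707/414
M: M0=0, M1=-707/414, M2=344/207, M3=-2045/414, M4=2065/414, M5=0
seg 0: a=2, c=M0/2=0, d=(M1−M0)/(6·3)=-707/7452, b=Δ0−h0·(2M0+M1)/6=1535/828
seg 1: a=5, c=M1/2=-707/828, d=(M2−M1)/(6·1)=155/276, b=Δ1−h1·(2M1+M2)/6=-293/414
seg 2: a=4, c=M2/2=172/207, d=(M3−M2)/(6·1)=-911/828, b=Δ2−h2·(2M2+M3)/6=-605/828
seg 3: a=3, c=M3/2=-2045/828, d=(M4−M3)/(6·2)=685/828, b=Δ3−h3·(2M3+M4)/6=-109/46
seg 4: a=-5, c=M4/2=2065/828, d=(M5−M4)/(6·3)=-2065/7452, b=Δ4−h4·(2M4+M5)/6=-961/414
t_q=17/2 → seg 4, τ=3/2; S=-5+-961/414·τ+2065/828·τ²+-2065/7452·τ³=-2801/736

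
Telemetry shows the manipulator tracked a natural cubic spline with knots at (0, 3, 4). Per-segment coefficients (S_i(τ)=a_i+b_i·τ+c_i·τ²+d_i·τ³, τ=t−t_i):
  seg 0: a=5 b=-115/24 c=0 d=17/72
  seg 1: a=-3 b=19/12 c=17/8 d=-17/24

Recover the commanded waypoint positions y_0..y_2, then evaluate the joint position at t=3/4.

y_0=5 y_1=-3 y_2=0
S(3/4) = 771/512

y_0 = S_0(0) = a_0 = 5
y_1 = S_1(0) = a_1 = -3
y_2 = S_1(1) = 0
t_q=3/4 is in segment 0 (τ=3/4); S_0(τ)=771/512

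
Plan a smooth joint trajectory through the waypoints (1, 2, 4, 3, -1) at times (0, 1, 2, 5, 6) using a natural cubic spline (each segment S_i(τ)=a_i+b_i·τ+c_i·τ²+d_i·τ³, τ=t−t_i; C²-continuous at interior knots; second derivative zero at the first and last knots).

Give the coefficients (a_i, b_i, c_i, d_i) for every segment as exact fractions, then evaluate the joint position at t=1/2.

  seg 0: a=1 b=112/159 c=0 d=47/159
  seg 1: a=2 b=253/159 c=47/53 d=-76/159
  seg 2: a=4 b=307/159 c=-29/53 d=-11/159
  seg 3: a=3 b=-512/159 c=-62/53 d=62/159
S(1/2) = 589/424

Δ: Δ0=1, Δ1=2, Δ2=-1/3, Δ3=-4
row 1: diag=4, rhs=6; c'=1/4, d'=3/2
row 2: denom=8−1·1/4=31/4; d'=(-14−1·3/2)/(31/4)=-2
row 3: denom=8−3·12/31=212/31; d'=(-22−3·-2)/(212/31)=-124/53
back: M3=-124/53
back: M2=-2−12/31·-124/53=-58/53
back: M1=3/2−1/4·-58/53=94/53
M: M0=0, M1=94/53, M2=-58/53, M3=-124/53, M4=0
seg 0: a=1, c=M0/2=0, d=(M1−M0)/(6·1)=47/159, b=Δ0−h0·(2M0+M1)/6=112/159
seg 1: a=2, c=M1/2=47/53, d=(M2−M1)/(6·1)=-76/159, b=Δ1−h1·(2M1+M2)/6=253/159
seg 2: a=4, c=M2/2=-29/53, d=(M3−M2)/(6·3)=-11/159, b=Δ2−h2·(2M2+M3)/6=307/159
seg 3: a=3, c=M3/2=-62/53, d=(M4−M3)/(6·1)=62/159, b=Δ3−h3·(2M3+M4)/6=-512/159
t_q=1/2 → seg 0, τ=1/2; S=1+112/159·τ+0·τ²+47/159·τ³=589/424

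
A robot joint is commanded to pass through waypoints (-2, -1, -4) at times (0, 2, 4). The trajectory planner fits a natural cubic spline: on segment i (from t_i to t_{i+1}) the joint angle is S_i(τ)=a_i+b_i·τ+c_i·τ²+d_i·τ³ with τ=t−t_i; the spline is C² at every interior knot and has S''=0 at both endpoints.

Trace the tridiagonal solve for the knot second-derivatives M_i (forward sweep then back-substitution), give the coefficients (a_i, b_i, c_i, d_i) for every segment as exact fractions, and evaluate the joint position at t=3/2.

  seg 0: a=-2 b=1 c=0 d=-1/8
  seg 1: a=-1 b=-1/2 c=-3/4 d=1/8
S(3/2) = -59/64

Δ: Δ0=1/2, Δ1=-3/2
row 1: diag=8, rhs=-12; c'=1/4, d'=-3/2
back: M1=-3/2
M: M0=0, M1=-3/2, M2=0
seg 0: a=-2, c=M0/2=0, d=(M1−M0)/(6·2)=-1/8, b=Δ0−h0·(2M0+M1)/6=1
seg 1: a=-1, c=M1/2=-3/4, d=(M2−M1)/(6·2)=1/8, b=Δ1−h1·(2M1+M2)/6=-1/2
t_q=3/2 → seg 0, τ=3/2; S=-2+1·τ+0·τ²+-1/8·τ³=-59/64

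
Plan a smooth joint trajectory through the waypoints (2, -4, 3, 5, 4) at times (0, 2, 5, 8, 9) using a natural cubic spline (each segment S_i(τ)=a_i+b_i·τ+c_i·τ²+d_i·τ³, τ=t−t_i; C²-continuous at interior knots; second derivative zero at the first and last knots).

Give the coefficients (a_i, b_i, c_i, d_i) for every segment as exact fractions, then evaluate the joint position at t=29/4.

  seg 0: a=2 b=-562/133 c=0 d=163/532
  seg 1: a=-4 b=-73/133 c=489/266 d=-2101/7182
  seg 2: a=3 b=687/266 c=-317/399 d=373/7182
  seg 3: a=5 b=-104/133 c=-87/266 d=29/266
S(29/4) = 4821/896

Δ: Δ0=-3, Δ1=7/3, Δ2=2/3, Δ3=-1
row 1: diag=10, rhs=32; c'=3/10, d'=16/5
row 2: denom=12−3·3/10=111/10; d'=(-10−3·16/5)/(111/10)=-196/111
row 3: denom=8−3·10/37=266/37; d'=(-10−3·-196/111)/(266/37)=-87/133
back: M3=-87/133
back: M2=-196/111−10/37·-87/133=-634/399
back: M1=16/5−3/10·-634/399=489/133
M: M0=0, M1=489/133, M2=-634/399, M3=-87/133, M4=0
seg 0: a=2, c=M0/2=0, d=(M1−M0)/(6·2)=163/532, b=Δ0−h0·(2M0+M1)/6=-562/133
seg 1: a=-4, c=M1/2=489/266, d=(M2−M1)/(6·3)=-2101/7182, b=Δ1−h1·(2M1+M2)/6=-73/133
seg 2: a=3, c=M2/2=-317/399, d=(M3−M2)/(6·3)=373/7182, b=Δ2−h2·(2M2+M3)/6=687/266
seg 3: a=5, c=M3/2=-87/266, d=(M4−M3)/(6·1)=29/266, b=Δ3−h3·(2M3+M4)/6=-104/133
t_q=29/4 → seg 2, τ=9/4; S=3+687/266·τ+-317/399·τ²+373/7182·τ³=4821/896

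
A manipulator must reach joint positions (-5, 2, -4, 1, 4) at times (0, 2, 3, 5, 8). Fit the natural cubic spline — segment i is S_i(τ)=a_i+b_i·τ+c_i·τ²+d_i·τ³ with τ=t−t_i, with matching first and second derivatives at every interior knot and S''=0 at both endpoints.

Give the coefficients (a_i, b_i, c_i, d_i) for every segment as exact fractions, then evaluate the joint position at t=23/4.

  seg 0: a=-5 b=2381/326 c=0 d=-155/163
  seg 1: a=2 b=-1339/326 c=-930/163 d=1243/326
  seg 2: a=-4 b=-665/163 c=1869/326 d=-1593/1304
  seg 3: a=1 b=1367/326 c=-1041/652 d=347/1956
S(23/4) = 138607/41728

Δ: Δ0=7/2, Δ1=-6, Δ2=5/2, Δ3=1
row 1: diag=6, rhs=-57; c'=1/6, d'=-19/2
row 2: denom=6−1·1/6=35/6; d'=(51−1·-19/2)/(35/6)=363/35
row 3: denom=10−2·12/35=326/35; d'=(-9−2·363/35)/(326/35)=-1041/326
back: M3=-1041/326
back: M2=363/35−12/35·-1041/326=1869/163
back: M1=-19/2−1/6·1869/163=-1860/163
M: M0=0, M1=-1860/163, M2=1869/163, M3=-1041/326, M4=0
seg 0: a=-5, c=M0/2=0, d=(M1−M0)/(6·2)=-155/163, b=Δ0−h0·(2M0+M1)/6=2381/326
seg 1: a=2, c=M1/2=-930/163, d=(M2−M1)/(6·1)=1243/326, b=Δ1−h1·(2M1+M2)/6=-1339/326
seg 2: a=-4, c=M2/2=1869/326, d=(M3−M2)/(6·2)=-1593/1304, b=Δ2−h2·(2M2+M3)/6=-665/163
seg 3: a=1, c=M3/2=-1041/652, d=(M4−M3)/(6·3)=347/1956, b=Δ3−h3·(2M3+M4)/6=1367/326
t_q=23/4 → seg 3, τ=3/4; S=1+1367/326·τ+-1041/652·τ²+347/1956·τ³=138607/41728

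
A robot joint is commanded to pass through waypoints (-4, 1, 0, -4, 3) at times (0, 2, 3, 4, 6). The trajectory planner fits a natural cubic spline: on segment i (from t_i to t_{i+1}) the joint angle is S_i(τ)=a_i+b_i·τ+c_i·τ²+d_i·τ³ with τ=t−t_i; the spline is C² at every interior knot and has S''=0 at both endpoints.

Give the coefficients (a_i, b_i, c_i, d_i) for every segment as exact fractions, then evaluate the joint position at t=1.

Δ: Δ0=5/2, Δ1=-1, Δ2=-4, Δ3=7/2
row 1: diag=6, rhs=-21; c'=1/6, d'=-7/2
row 2: denom=4−1·1/6=23/6; d'=(-18−1·-7/2)/(23/6)=-87/23
row 3: denom=6−1·6/23=132/23; d'=(45−1·-87/23)/(132/23)=17/2
back: M3=17/2
back: M2=-87/23−6/23·17/2=-6
back: M1=-7/2−1/6·-6=-5/2
M: M0=0, M1=-5/2, M2=-6, M3=17/2, M4=0
seg 0: a=-4, c=M0/2=0, d=(M1−M0)/(6·2)=-5/24, b=Δ0−h0·(2M0+M1)/6=10/3
seg 1: a=1, c=M1/2=-5/4, d=(M2−M1)/(6·1)=-7/12, b=Δ1−h1·(2M1+M2)/6=5/6
seg 2: a=0, c=M2/2=-3, d=(M3−M2)/(6·1)=29/12, b=Δ2−h2·(2M2+M3)/6=-41/12
seg 3: a=-4, c=M3/2=17/4, d=(M4−M3)/(6·2)=-17/24, b=Δ3−h3·(2M3+M4)/6=-13/6
t_q=1 → seg 0, τ=1; S=-4+10/3·τ+0·τ²+-5/24·τ³=-7/8

  seg 0: a=-4 b=10/3 c=0 d=-5/24
  seg 1: a=1 b=5/6 c=-5/4 d=-7/12
  seg 2: a=0 b=-41/12 c=-3 d=29/12
  seg 3: a=-4 b=-13/6 c=17/4 d=-17/24
S(1) = -7/8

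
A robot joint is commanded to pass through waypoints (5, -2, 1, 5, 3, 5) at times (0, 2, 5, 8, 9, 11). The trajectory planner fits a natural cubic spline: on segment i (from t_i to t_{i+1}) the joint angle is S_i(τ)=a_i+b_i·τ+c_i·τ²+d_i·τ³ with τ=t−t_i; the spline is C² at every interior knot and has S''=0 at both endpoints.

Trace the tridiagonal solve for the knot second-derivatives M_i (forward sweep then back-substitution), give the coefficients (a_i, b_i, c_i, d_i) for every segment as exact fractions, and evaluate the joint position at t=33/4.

  seg 0: a=5 b=-40903/9354 c=0 d=2041/9354
  seg 1: a=-2 b=-16411/9354 c=2041/1559 d=-10973/84186
  seg 2: a=1 b=12073/4677 c=1273/9354 d=-15493/84186
  seg 3: a=5 b=-14695/9354 c=-2370/1559 d=10207/9354
  seg 4: a=3 b=-6257/4677 c=5467/3118 d=-5467/18708
S(33/4) = 903829/199552

Δ: Δ0=-7/2, Δ1=1, Δ2=4/3, Δ3=-2, Δ4=1
row 1: diag=10, rhs=27; c'=3/10, d'=27/10
row 2: denom=12−3·3/10=111/10; d'=(2−3·27/10)/(111/10)=-61/111
row 3: denom=8−3·10/37=266/37; d'=(-20−3·-61/111)/(266/37)=-97/38
row 4: denom=6−1·37/266=1559/266; d'=(18−1·-97/38)/(1559/266)=5467/1559
back: M4=5467/1559
back: M3=-97/38−37/266·5467/1559=-4740/1559
back: M2=-61/111−10/37·-4740/1559=1273/4677
back: M1=27/10−3/10·1273/4677=4082/1559
M: M0=0, M1=4082/1559, M2=1273/4677, M3=-4740/1559, M4=5467/1559, M5=0
seg 0: a=5, c=M0/2=0, d=(M1−M0)/(6·2)=2041/9354, b=Δ0−h0·(2M0+M1)/6=-40903/9354
seg 1: a=-2, c=M1/2=2041/1559, d=(M2−M1)/(6·3)=-10973/84186, b=Δ1−h1·(2M1+M2)/6=-16411/9354
seg 2: a=1, c=M2/2=1273/9354, d=(M3−M2)/(6·3)=-15493/84186, b=Δ2−h2·(2M2+M3)/6=12073/4677
seg 3: a=5, c=M3/2=-2370/1559, d=(M4−M3)/(6·1)=10207/9354, b=Δ3−h3·(2M3+M4)/6=-14695/9354
seg 4: a=3, c=M4/2=5467/3118, d=(M5−M4)/(6·2)=-5467/18708, b=Δ4−h4·(2M4+M5)/6=-6257/4677
t_q=33/4 → seg 3, τ=1/4; S=5+-14695/9354·τ+-2370/1559·τ²+10207/9354·τ³=903829/199552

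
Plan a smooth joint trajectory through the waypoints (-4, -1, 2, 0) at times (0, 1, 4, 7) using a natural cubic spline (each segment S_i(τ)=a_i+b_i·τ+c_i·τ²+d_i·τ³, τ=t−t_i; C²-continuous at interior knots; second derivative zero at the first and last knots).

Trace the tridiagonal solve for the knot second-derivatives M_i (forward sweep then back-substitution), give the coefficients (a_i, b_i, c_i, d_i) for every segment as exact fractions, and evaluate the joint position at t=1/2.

Δ: Δ0=3, Δ1=1, Δ2=-2/3
row 1: diag=8, rhs=-12; c'=3/8, d'=-3/2
row 2: denom=12−3·3/8=87/8; d'=(-10−3·-3/2)/(87/8)=-44/87
back: M2=-44/87
back: M1=-3/2−3/8·-44/87=-38/29
M: M0=0, M1=-38/29, M2=-44/87, M3=0
seg 0: a=-4, c=M0/2=0, d=(M1−M0)/(6·1)=-19/87, b=Δ0−h0·(2M0+M1)/6=280/87
seg 1: a=-1, c=M1/2=-19/29, d=(M2−M1)/(6·3)=35/783, b=Δ1−h1·(2M1+M2)/6=223/87
seg 2: a=2, c=M2/2=-22/87, d=(M3−M2)/(6·3)=22/783, b=Δ2−h2·(2M2+M3)/6=-14/87
t_q=1/2 → seg 0, τ=1/2; S=-4+280/87·τ+0·τ²+-19/87·τ³=-561/232

  seg 0: a=-4 b=280/87 c=0 d=-19/87
  seg 1: a=-1 b=223/87 c=-19/29 d=35/783
  seg 2: a=2 b=-14/87 c=-22/87 d=22/783
S(1/2) = -561/232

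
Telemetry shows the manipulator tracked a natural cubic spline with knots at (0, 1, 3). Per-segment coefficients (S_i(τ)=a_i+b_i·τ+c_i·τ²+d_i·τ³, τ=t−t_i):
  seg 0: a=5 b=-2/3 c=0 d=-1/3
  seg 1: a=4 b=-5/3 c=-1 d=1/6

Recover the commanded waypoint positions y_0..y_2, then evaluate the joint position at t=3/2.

y_0=5 y_1=4 y_2=-2
S(3/2) = 47/16

y_0 = S_0(0) = a_0 = 5
y_1 = S_1(0) = a_1 = 4
y_2 = S_1(2) = -2
t_q=3/2 is in segment 1 (τ=1/2); S_1(τ)=47/16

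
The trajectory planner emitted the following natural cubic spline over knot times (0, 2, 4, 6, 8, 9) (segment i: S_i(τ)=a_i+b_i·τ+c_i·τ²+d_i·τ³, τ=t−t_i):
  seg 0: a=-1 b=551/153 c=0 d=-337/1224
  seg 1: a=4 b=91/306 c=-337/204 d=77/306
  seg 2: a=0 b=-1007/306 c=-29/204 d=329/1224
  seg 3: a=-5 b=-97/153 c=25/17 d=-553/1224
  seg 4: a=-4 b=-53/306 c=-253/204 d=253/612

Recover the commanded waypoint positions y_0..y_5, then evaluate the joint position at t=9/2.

y_0=-1 y_1=4 y_2=0 y_3=-5 y_4=-4 y_5=-5
S(9/2) = -5377/3264

y_0 = S_0(0) = a_0 = -1
y_1 = S_1(0) = a_1 = 4
y_2 = S_2(0) = a_2 = 0
y_3 = S_3(0) = a_3 = -5
y_4 = S_4(0) = a_4 = -4
y_5 = S_4(1) = -5
t_q=9/2 is in segment 2 (τ=1/2); S_2(τ)=-5377/3264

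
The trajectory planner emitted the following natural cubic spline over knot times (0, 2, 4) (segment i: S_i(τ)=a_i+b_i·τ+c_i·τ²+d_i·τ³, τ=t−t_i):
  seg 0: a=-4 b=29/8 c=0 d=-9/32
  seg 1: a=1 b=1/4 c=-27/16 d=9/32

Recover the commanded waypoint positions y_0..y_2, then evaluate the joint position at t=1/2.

y_0 = S_0(0) = a_0 = -4
y_1 = S_1(0) = a_1 = 1
y_2 = S_1(2) = -3
t_q=1/2 is in segment 0 (τ=1/2); S_0(τ)=-569/256

y_0=-4 y_1=1 y_2=-3
S(1/2) = -569/256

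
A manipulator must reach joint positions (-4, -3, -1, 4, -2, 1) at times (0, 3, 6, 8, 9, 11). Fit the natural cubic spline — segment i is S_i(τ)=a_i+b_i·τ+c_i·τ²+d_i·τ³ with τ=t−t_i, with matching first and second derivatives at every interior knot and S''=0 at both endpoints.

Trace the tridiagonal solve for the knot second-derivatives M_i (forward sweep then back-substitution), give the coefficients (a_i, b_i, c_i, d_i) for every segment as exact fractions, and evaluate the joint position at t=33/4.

  seg 0: a=-4 b=1669/2398 c=0 d=-2609/64746
  seg 1: a=-3 b=-470/1199 c=-2609/7194 d=15443/64746
  seg 2: a=-1 b=9285/2398 c=2139/1199 d=-5923/4796
  seg 3: a=4 b=-831/218 c=-13491/2398 d=4122/1199
  seg 4: a=-2 b=-11391/2398 c=11241/2398 d=-3747/4796
S(33/4) = 52739/19184

Δ: Δ0=1/3, Δ1=2/3, Δ2=5/2, Δ3=-6, Δ4=3/2
row 1: diag=12, rhs=2; c'=1/4, d'=1/6
row 2: denom=10−3·1/4=37/4; d'=(11−3·1/6)/(37/4)=42/37
row 3: denom=6−2·8/37=206/37; d'=(-51−2·42/37)/(206/37)=-1971/206
row 4: denom=6−1·37/206=1199/206; d'=(45−1·-1971/206)/(1199/206)=11241/1199
back: M4=11241/1199
back: M3=-1971/206−37/206·11241/1199=-13491/1199
back: M2=42/37−8/37·-13491/1199=4278/1199
back: M1=1/6−1/4·4278/1199=-2609/3597
M: M0=0, M1=-2609/3597, M2=4278/1199, M3=-13491/1199, M4=11241/1199, M5=0
seg 0: a=-4, c=M0/2=0, d=(M1−M0)/(6·3)=-2609/64746, b=Δ0−h0·(2M0+M1)/6=1669/2398
seg 1: a=-3, c=M1/2=-2609/7194, d=(M2−M1)/(6·3)=15443/64746, b=Δ1−h1·(2M1+M2)/6=-470/1199
seg 2: a=-1, c=M2/2=2139/1199, d=(M3−M2)/(6·2)=-5923/4796, b=Δ2−h2·(2M2+M3)/6=9285/2398
seg 3: a=4, c=M3/2=-13491/2398, d=(M4−M3)/(6·1)=4122/1199, b=Δ3−h3·(2M3+M4)/6=-831/218
seg 4: a=-2, c=M4/2=11241/2398, d=(M5−M4)/(6·2)=-3747/4796, b=Δ4−h4·(2M4+M5)/6=-11391/2398
t_q=33/4 → seg 3, τ=1/4; S=4+-831/218·τ+-13491/2398·τ²+4122/1199·τ³=52739/19184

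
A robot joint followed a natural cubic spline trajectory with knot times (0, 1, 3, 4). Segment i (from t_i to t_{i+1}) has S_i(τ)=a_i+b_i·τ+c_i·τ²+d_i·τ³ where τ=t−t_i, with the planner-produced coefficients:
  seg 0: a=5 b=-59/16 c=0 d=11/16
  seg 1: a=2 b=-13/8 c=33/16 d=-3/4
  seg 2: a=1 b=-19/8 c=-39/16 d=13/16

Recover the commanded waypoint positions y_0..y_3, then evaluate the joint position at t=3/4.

y_0 = S_0(0) = a_0 = 5
y_1 = S_1(0) = a_1 = 2
y_2 = S_2(0) = a_2 = 1
y_3 = S_2(1) = -3
t_q=3/4 is in segment 0 (τ=3/4); S_0(τ)=2585/1024

y_0=5 y_1=2 y_2=1 y_3=-3
S(3/4) = 2585/1024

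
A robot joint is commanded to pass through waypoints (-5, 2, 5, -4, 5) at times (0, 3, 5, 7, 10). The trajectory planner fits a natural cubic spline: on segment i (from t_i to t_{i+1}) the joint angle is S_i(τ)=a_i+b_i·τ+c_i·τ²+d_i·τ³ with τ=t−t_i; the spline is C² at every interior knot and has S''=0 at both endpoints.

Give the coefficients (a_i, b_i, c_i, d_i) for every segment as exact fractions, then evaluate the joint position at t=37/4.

Δ: Δ0=7/3, Δ1=3/2, Δ2=-9/2, Δ3=3
row 1: diag=10, rhs=-5; c'=1/5, d'=-1/2
row 2: denom=8−2·1/5=38/5; d'=(-36−2·-1/2)/(38/5)=-175/38
row 3: denom=10−2·5/19=180/19; d'=(45−2·-175/38)/(180/19)=103/18
back: M3=103/18
back: M2=-175/38−5/19·103/18=-55/9
back: M1=-1/2−1/5·-55/9=13/18
M: M0=0, M1=13/18, M2=-55/9, M3=103/18, M4=0
seg 0: a=-5, c=M0/2=0, d=(M1−M0)/(6·3)=13/324, b=Δ0−h0·(2M0+M1)/6=71/36
seg 1: a=2, c=M1/2=13/36, d=(M2−M1)/(6·2)=-41/72, b=Δ1−h1·(2M1+M2)/6=55/18
seg 2: a=5, c=M2/2=-55/18, d=(M3−M2)/(6·2)=71/72, b=Δ2−h2·(2M2+M3)/6=-7/3
seg 3: a=-4, c=M3/2=103/36, d=(M4−M3)/(6·3)=-103/324, b=Δ3−h3·(2M3+M4)/6=-49/18
t_q=37/4 → seg 3, τ=9/4; S=-4+-49/18·τ+103/36·τ²+-103/324·τ³=189/256

  seg 0: a=-5 b=71/36 c=0 d=13/324
  seg 1: a=2 b=55/18 c=13/36 d=-41/72
  seg 2: a=5 b=-7/3 c=-55/18 d=71/72
  seg 3: a=-4 b=-49/18 c=103/36 d=-103/324
S(37/4) = 189/256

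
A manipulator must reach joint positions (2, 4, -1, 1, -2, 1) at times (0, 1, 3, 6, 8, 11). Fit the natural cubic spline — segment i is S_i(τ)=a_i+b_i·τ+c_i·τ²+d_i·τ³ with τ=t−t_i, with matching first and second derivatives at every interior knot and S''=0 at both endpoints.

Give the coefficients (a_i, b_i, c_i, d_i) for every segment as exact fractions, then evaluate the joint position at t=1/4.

Δ: Δ0=2, Δ1=-5/2, Δ2=2/3, Δ3=-3/2, Δ4=1
row 1: diag=6, rhs=-27; c'=1/3, d'=-9/2
row 2: denom=10−2·1/3=28/3; d'=(19−2·-9/2)/(28/3)=3
row 3: denom=10−3·9/28=253/28; d'=(-13−3·3)/(253/28)=-56/23
row 4: denom=10−2·56/253=2418/253; d'=(15−2·-56/23)/(2418/253)=5027/2418
back: M4=5027/2418
back: M3=-56/23−56/253·5027/2418=-3500/1209
back: M2=3−9/28·-3500/1209=1584/403
back: M1=-9/2−1/3·1584/403=-4683/806
M: M0=0, M1=-4683/806, M2=1584/403, M3=-3500/1209, M4=5027/2418, M5=0
seg 0: a=2, c=M0/2=0, d=(M1−M0)/(6·1)=-1561/1612, b=Δ0−h0·(2M0+M1)/6=4785/1612
seg 1: a=4, c=M1/2=-4683/1612, d=(M2−M1)/(6·2)=2617/3224, b=Δ1−h1·(2M1+M2)/6=51/806
seg 2: a=-1, c=M2/2=792/403, d=(M3−M2)/(6·3)=-4126/10881, b=Δ2−h2·(2M2+M3)/6=-732/403
seg 3: a=1, c=M3/2=-1750/1209, d=(M4−M3)/(6·2)=4009/9672, b=Δ3−h3·(2M3+M4)/6=-106/403
seg 4: a=-2, c=M4/2=5027/4836, d=(M5−M4)/(6·3)=-5027/43524, b=Δ4−h4·(2M4+M5)/6=-2609/2418
t_q=1/4 → seg 0, τ=1/4; S=2+4785/1612·τ+0·τ²+-1561/1612·τ³=281335/103168

  seg 0: a=2 b=4785/1612 c=0 d=-1561/1612
  seg 1: a=4 b=51/806 c=-4683/1612 d=2617/3224
  seg 2: a=-1 b=-732/403 c=792/403 d=-4126/10881
  seg 3: a=1 b=-106/403 c=-1750/1209 d=4009/9672
  seg 4: a=-2 b=-2609/2418 c=5027/4836 d=-5027/43524
S(1/4) = 281335/103168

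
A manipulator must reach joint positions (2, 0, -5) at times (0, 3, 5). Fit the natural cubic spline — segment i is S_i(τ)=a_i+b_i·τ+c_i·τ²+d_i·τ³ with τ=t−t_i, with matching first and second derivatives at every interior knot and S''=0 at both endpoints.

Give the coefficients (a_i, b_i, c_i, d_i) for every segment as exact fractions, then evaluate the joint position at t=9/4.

  seg 0: a=2 b=-7/60 c=0 d=-11/180
  seg 1: a=0 b=-53/30 c=-11/20 d=11/120
S(9/4) = 1333/1280

Δ: Δ0=-2/3, Δ1=-5/2
row 1: diag=10, rhs=-11; c'=1/5, d'=-11/10
back: M1=-11/10
M: M0=0, M1=-11/10, M2=0
seg 0: a=2, c=M0/2=0, d=(M1−M0)/(6·3)=-11/180, b=Δ0−h0·(2M0+M1)/6=-7/60
seg 1: a=0, c=M1/2=-11/20, d=(M2−M1)/(6·2)=11/120, b=Δ1−h1·(2M1+M2)/6=-53/30
t_q=9/4 → seg 0, τ=9/4; S=2+-7/60·τ+0·τ²+-11/180·τ³=1333/1280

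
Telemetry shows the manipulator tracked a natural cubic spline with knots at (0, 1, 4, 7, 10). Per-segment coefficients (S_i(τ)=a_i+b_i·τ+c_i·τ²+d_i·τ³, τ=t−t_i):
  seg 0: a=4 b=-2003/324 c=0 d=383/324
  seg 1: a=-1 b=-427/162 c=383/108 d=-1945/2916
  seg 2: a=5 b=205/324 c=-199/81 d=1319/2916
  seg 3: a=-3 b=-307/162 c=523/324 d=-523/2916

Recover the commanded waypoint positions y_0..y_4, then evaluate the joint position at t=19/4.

y_0 = S_0(0) = a_0 = 4
y_1 = S_1(0) = a_1 = -1
y_2 = S_2(0) = a_2 = 5
y_3 = S_3(0) = a_3 = -3
y_4 = S_3(3) = 1
t_q=19/4 is in segment 2 (τ=3/4); S_2(τ)=9869/2304

y_0=4 y_1=-1 y_2=5 y_3=-3 y_4=1
S(19/4) = 9869/2304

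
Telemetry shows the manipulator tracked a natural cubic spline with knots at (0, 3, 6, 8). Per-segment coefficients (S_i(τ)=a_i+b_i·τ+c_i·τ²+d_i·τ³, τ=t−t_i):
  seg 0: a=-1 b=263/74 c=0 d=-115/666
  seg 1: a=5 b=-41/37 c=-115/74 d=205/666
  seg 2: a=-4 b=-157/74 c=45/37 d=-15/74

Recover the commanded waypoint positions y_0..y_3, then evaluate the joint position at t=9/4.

y_0=-1 y_1=5 y_2=-4 y_3=-5
S(9/4) = 23821/4736

y_0 = S_0(0) = a_0 = -1
y_1 = S_1(0) = a_1 = 5
y_2 = S_2(0) = a_2 = -4
y_3 = S_2(2) = -5
t_q=9/4 is in segment 0 (τ=9/4); S_0(τ)=23821/4736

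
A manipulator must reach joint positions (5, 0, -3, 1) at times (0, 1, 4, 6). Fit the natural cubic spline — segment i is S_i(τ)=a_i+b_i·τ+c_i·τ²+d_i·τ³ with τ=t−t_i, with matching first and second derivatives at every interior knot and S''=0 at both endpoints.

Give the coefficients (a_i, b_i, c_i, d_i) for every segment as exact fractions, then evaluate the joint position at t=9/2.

  seg 0: a=5 b=-386/71 c=0 d=31/71
  seg 1: a=0 b=-293/71 c=93/71 d=-19/213
  seg 2: a=-3 b=94/71 c=36/71 d=-6/71
S(9/2) = -631/284

Δ: Δ0=-5, Δ1=-1, Δ2=2
row 1: diag=8, rhs=24; c'=3/8, d'=3
row 2: denom=10−3·3/8=71/8; d'=(18−3·3)/(71/8)=72/71
back: M2=72/71
back: M1=3−3/8·72/71=186/71
M: M0=0, M1=186/71, M2=72/71, M3=0
seg 0: a=5, c=M0/2=0, d=(M1−M0)/(6·1)=31/71, b=Δ0−h0·(2M0+M1)/6=-386/71
seg 1: a=0, c=M1/2=93/71, d=(M2−M1)/(6·3)=-19/213, b=Δ1−h1·(2M1+M2)/6=-293/71
seg 2: a=-3, c=M2/2=36/71, d=(M3−M2)/(6·2)=-6/71, b=Δ2−h2·(2M2+M3)/6=94/71
t_q=9/2 → seg 2, τ=1/2; S=-3+94/71·τ+36/71·τ²+-6/71·τ³=-631/284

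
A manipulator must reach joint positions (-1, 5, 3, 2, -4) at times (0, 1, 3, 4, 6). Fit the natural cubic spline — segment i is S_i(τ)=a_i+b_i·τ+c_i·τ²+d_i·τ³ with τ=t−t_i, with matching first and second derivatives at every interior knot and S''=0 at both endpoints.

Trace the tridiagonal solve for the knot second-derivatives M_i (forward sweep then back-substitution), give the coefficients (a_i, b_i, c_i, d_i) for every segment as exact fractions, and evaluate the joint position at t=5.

  seg 0: a=-1 b=455/62 c=0 d=-83/62
  seg 1: a=5 b=103/31 c=-249/62 d=115/124
  seg 2: a=3 b=-50/31 c=48/31 d=-29/31
  seg 3: a=2 b=-41/31 c=-39/31 d=13/62
S(5) = -23/62

Δ: Δ0=6, Δ1=-1, Δ2=-1, Δ3=-3
row 1: diag=6, rhs=-42; c'=1/3, d'=-7
row 2: denom=6−2·1/3=16/3; d'=(0−2·-7)/(16/3)=21/8
row 3: denom=6−1·3/16=93/16; d'=(-12−1·21/8)/(93/16)=-78/31
back: M3=-78/31
back: M2=21/8−3/16·-78/31=96/31
back: M1=-7−1/3·96/31=-249/31
M: M0=0, M1=-249/31, M2=96/31, M3=-78/31, M4=0
seg 0: a=-1, c=M0/2=0, d=(M1−M0)/(6·1)=-83/62, b=Δ0−h0·(2M0+M1)/6=455/62
seg 1: a=5, c=M1/2=-249/62, d=(M2−M1)/(6·2)=115/124, b=Δ1−h1·(2M1+M2)/6=103/31
seg 2: a=3, c=M2/2=48/31, d=(M3−M2)/(6·1)=-29/31, b=Δ2−h2·(2M2+M3)/6=-50/31
seg 3: a=2, c=M3/2=-39/31, d=(M4−M3)/(6·2)=13/62, b=Δ3−h3·(2M3+M4)/6=-41/31
t_q=5 → seg 3, τ=1; S=2+-41/31·τ+-39/31·τ²+13/62·τ³=-23/62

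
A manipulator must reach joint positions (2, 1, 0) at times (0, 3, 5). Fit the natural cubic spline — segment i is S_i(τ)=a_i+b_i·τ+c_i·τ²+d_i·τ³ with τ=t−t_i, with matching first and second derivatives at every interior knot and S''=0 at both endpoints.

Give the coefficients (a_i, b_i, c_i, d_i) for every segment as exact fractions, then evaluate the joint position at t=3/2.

Δ: Δ0=-1/3, Δ1=-1/2
row 1: diag=10, rhs=-1; c'=1/5, d'=-1/10
back: M1=-1/10
M: M0=0, M1=-1/10, M2=0
seg 0: a=2, c=M0/2=0, d=(M1−M0)/(6·3)=-1/180, b=Δ0−h0·(2M0+M1)/6=-17/60
seg 1: a=1, c=M1/2=-1/20, d=(M2−M1)/(6·2)=1/120, b=Δ1−h1·(2M1+M2)/6=-13/30
t_q=3/2 → seg 0, τ=3/2; S=2+-17/60·τ+0·τ²+-1/180·τ³=249/160

  seg 0: a=2 b=-17/60 c=0 d=-1/180
  seg 1: a=1 b=-13/30 c=-1/20 d=1/120
S(3/2) = 249/160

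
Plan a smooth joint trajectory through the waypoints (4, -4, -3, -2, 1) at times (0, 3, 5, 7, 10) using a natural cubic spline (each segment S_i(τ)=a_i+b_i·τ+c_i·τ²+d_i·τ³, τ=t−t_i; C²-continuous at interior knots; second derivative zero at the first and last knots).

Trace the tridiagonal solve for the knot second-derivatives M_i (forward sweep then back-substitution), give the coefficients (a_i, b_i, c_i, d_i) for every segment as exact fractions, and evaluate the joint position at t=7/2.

  seg 0: a=4 b=-331/90 c=0 d=91/810
  seg 1: a=-4 b=-29/45 c=91/90 d=-79/360
  seg 2: a=-3 b=23/30 c=-11/36 d=31/360
  seg 3: a=-2 b=26/45 c=19/90 d=-19/810
S(7/2) = -1311/320

Δ: Δ0=-8/3, Δ1=1/2, Δ2=1/2, Δ3=1
row 1: diag=10, rhs=19; c'=1/5, d'=19/10
row 2: denom=8−2·1/5=38/5; d'=(0−2·19/10)/(38/5)=-1/2
row 3: denom=10−2·5/19=180/19; d'=(3−2·-1/2)/(180/19)=19/45
back: M3=19/45
back: M2=-1/2−5/19·19/45=-11/18
back: M1=19/10−1/5·-11/18=91/45
M: M0=0, M1=91/45, M2=-11/18, M3=19/45, M4=0
seg 0: a=4, c=M0/2=0, d=(M1−M0)/(6·3)=91/810, b=Δ0−h0·(2M0+M1)/6=-331/90
seg 1: a=-4, c=M1/2=91/90, d=(M2−M1)/(6·2)=-79/360, b=Δ1−h1·(2M1+M2)/6=-29/45
seg 2: a=-3, c=M2/2=-11/36, d=(M3−M2)/(6·2)=31/360, b=Δ2−h2·(2M2+M3)/6=23/30
seg 3: a=-2, c=M3/2=19/90, d=(M4−M3)/(6·3)=-19/810, b=Δ3−h3·(2M3+M4)/6=26/45
t_q=7/2 → seg 1, τ=1/2; S=-4+-29/45·τ+91/90·τ²+-79/360·τ³=-1311/320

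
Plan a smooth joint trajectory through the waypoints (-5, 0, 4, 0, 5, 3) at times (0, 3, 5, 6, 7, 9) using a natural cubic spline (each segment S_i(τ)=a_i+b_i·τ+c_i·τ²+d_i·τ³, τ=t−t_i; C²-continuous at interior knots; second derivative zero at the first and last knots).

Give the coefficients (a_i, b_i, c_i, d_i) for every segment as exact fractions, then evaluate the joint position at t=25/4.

Δ: Δ0=5/3, Δ1=2, Δ2=-4, Δ3=5, Δ4=-1
row 1: diag=10, rhs=2; c'=1/5, d'=1/5
row 2: denom=6−2·1/5=28/5; d'=(-36−2·1/5)/(28/5)=-13/2
row 3: denom=4−1·5/28=107/28; d'=(54−1·-13/2)/(107/28)=1694/107
row 4: denom=6−1·28/107=614/107; d'=(-36−1·1694/107)/(614/107)=-2773/307
back: M4=-2773/307
back: M3=1694/107−28/107·-2773/307=5586/307
back: M2=-13/2−5/28·5586/307=-2993/307
back: M1=1/5−1/5·-2993/307=660/307
M: M0=0, M1=660/307, M2=-2993/307, M3=5586/307, M4=-2773/307, M5=0
seg 0: a=-5, c=M0/2=0, d=(M1−M0)/(6·3)=110/921, b=Δ0−h0·(2M0+M1)/6=545/921
seg 1: a=0, c=M1/2=330/307, d=(M2−M1)/(6·2)=-3653/3684, b=Δ1−h1·(2M1+M2)/6=3515/921
seg 2: a=4, c=M2/2=-2993/614, d=(M3−M2)/(6·1)=8579/1842, b=Δ2−h2·(2M2+M3)/6=-3484/921
seg 3: a=0, c=M3/2=2793/307, d=(M4−M3)/(6·1)=-8359/1842, b=Δ3−h3·(2M3+M4)/6=811/1842
seg 4: a=5, c=M4/2=-2773/614, d=(M5−M4)/(6·2)=2773/3684, b=Δ4−h4·(2M4+M5)/6=4625/921
t_q=25/4 → seg 3, τ=1/4; S=0+811/1842·τ+2793/307·τ²+-8359/1842·τ³=23883/39296

  seg 0: a=-5 b=545/921 c=0 d=110/921
  seg 1: a=0 b=3515/921 c=330/307 d=-3653/3684
  seg 2: a=4 b=-3484/921 c=-2993/614 d=8579/1842
  seg 3: a=0 b=811/1842 c=2793/307 d=-8359/1842
  seg 4: a=5 b=4625/921 c=-2773/614 d=2773/3684
S(25/4) = 23883/39296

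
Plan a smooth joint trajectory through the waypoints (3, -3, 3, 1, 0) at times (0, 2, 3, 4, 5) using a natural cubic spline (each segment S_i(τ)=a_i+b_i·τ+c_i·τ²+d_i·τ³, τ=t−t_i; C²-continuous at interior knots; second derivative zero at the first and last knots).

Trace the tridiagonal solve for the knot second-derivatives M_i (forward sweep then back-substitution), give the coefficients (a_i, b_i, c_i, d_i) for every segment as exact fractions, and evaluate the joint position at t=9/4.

Δ: Δ0=-3, Δ1=6, Δ2=-2, Δ3=-1
row 1: diag=6, rhs=54; c'=1/6, d'=9
row 2: denom=4−1·1/6=23/6; d'=(-48−1·9)/(23/6)=-342/23
row 3: denom=4−1·6/23=86/23; d'=(6−1·-342/23)/(86/23)=240/43
back: M3=240/43
back: M2=-342/23−6/23·240/43=-702/43
back: M1=9−1/6·-702/43=504/43
M: M0=0, M1=504/43, M2=-702/43, M3=240/43, M4=0
seg 0: a=3, c=M0/2=0, d=(M1−M0)/(6·2)=42/43, b=Δ0−h0·(2M0+M1)/6=-297/43
seg 1: a=-3, c=M1/2=252/43, d=(M2−M1)/(6·1)=-201/43, b=Δ1−h1·(2M1+M2)/6=207/43
seg 2: a=3, c=M2/2=-351/43, d=(M3−M2)/(6·1)=157/43, b=Δ2−h2·(2M2+M3)/6=108/43
seg 3: a=1, c=M3/2=120/43, d=(M4−M3)/(6·1)=-40/43, b=Δ3−h3·(2M3+M4)/6=-123/43
t_q=9/4 → seg 1, τ=1/4; S=-3+207/43·τ+252/43·τ²+-201/43·τ³=-4137/2752

  seg 0: a=3 b=-297/43 c=0 d=42/43
  seg 1: a=-3 b=207/43 c=252/43 d=-201/43
  seg 2: a=3 b=108/43 c=-351/43 d=157/43
  seg 3: a=1 b=-123/43 c=120/43 d=-40/43
S(9/4) = -4137/2752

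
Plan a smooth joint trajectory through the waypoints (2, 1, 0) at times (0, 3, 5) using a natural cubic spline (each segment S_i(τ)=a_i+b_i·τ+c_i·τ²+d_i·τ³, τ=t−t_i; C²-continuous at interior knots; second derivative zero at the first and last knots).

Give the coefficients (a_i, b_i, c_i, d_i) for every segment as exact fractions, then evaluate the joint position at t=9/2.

  seg 0: a=2 b=-17/60 c=0 d=-1/180
  seg 1: a=1 b=-13/30 c=-1/20 d=1/120
S(9/2) = 17/64

Δ: Δ0=-1/3, Δ1=-1/2
row 1: diag=10, rhs=-1; c'=1/5, d'=-1/10
back: M1=-1/10
M: M0=0, M1=-1/10, M2=0
seg 0: a=2, c=M0/2=0, d=(M1−M0)/(6·3)=-1/180, b=Δ0−h0·(2M0+M1)/6=-17/60
seg 1: a=1, c=M1/2=-1/20, d=(M2−M1)/(6·2)=1/120, b=Δ1−h1·(2M1+M2)/6=-13/30
t_q=9/2 → seg 1, τ=3/2; S=1+-13/30·τ+-1/20·τ²+1/120·τ³=17/64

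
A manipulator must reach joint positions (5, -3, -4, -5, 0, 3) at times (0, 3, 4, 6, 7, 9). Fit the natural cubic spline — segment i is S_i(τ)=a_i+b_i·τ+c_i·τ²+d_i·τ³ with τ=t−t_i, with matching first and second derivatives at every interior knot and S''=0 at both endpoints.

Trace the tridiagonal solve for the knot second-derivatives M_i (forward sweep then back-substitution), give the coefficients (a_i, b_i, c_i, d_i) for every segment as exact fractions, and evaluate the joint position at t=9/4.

  seg 0: a=5 b=-29827/8718 c=0 d=731/8718
  seg 1: a=-3 b=-5045/4359 c=2193/2906 d=-5207/8718
  seg 2: a=-4 b=-12553/8718 c=-1507/1453 d=13139/17436
  seg 3: a=-5 b=30113/8718 c=10125/2906 d=-8449/4359
  seg 4: a=0 b=40169/8718 c=-6773/2906 d=6773/17436
S(9/4) = -324143/185984

Δ: Δ0=-8/3, Δ1=-1, Δ2=-1/2, Δ3=5, Δ4=3/2
row 1: diag=8, rhs=10; c'=1/8, d'=5/4
row 2: denom=6−1·1/8=47/8; d'=(3−1·5/4)/(47/8)=14/47
row 3: denom=6−2·16/47=250/47; d'=(33−2·14/47)/(250/47)=1523/250
row 4: denom=6−1·47/250=1453/250; d'=(-21−1·1523/250)/(1453/250)=-6773/1453
back: M4=-6773/1453
back: M3=1523/250−47/250·-6773/1453=10125/1453
back: M2=14/47−16/47·10125/1453=-3014/1453
back: M1=5/4−1/8·-3014/1453=2193/1453
M: M0=0, M1=2193/1453, M2=-3014/1453, M3=10125/1453, M4=-6773/1453, M5=0
seg 0: a=5, c=M0/2=0, d=(M1−M0)/(6·3)=731/8718, b=Δ0−h0·(2M0+M1)/6=-29827/8718
seg 1: a=-3, c=M1/2=2193/2906, d=(M2−M1)/(6·1)=-5207/8718, b=Δ1−h1·(2M1+M2)/6=-5045/4359
seg 2: a=-4, c=M2/2=-1507/1453, d=(M3−M2)/(6·2)=13139/17436, b=Δ2−h2·(2M2+M3)/6=-12553/8718
seg 3: a=-5, c=M3/2=10125/2906, d=(M4−M3)/(6·1)=-8449/4359, b=Δ3−h3·(2M3+M4)/6=30113/8718
seg 4: a=0, c=M4/2=-6773/2906, d=(M5−M4)/(6·2)=6773/17436, b=Δ4−h4·(2M4+M5)/6=40169/8718
t_q=9/4 → seg 0, τ=9/4; S=5+-29827/8718·τ+0·τ²+731/8718·τ³=-324143/185984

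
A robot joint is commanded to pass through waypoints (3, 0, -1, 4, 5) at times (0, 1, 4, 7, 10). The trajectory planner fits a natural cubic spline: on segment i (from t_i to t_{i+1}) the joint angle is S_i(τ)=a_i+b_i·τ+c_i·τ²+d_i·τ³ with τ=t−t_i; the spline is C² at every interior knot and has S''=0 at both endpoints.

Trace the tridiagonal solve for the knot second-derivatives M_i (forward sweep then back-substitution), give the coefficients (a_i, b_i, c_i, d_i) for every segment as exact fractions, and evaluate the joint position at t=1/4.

  seg 0: a=3 b=-266/81 c=0 d=23/81
  seg 1: a=0 b=-197/81 c=23/27 d=-37/729
  seg 2: a=-1 b=106/81 c=32/81 d=-67/729
  seg 3: a=4 b=97/81 c=-35/81 d=35/729
S(1/4) = 3773/1728

Δ: Δ0=-3, Δ1=-1/3, Δ2=5/3, Δ3=1/3
row 1: diag=8, rhs=16; c'=3/8, d'=2
row 2: denom=12−3·3/8=87/8; d'=(12−3·2)/(87/8)=16/29
row 3: denom=12−3·8/29=324/29; d'=(-8−3·16/29)/(324/29)=-70/81
back: M3=-70/81
back: M2=16/29−8/29·-70/81=64/81
back: M1=2−3/8·64/81=46/27
M: M0=0, M1=46/27, M2=64/81, M3=-70/81, M4=0
seg 0: a=3, c=M0/2=0, d=(M1−M0)/(6·1)=23/81, b=Δ0−h0·(2M0+M1)/6=-266/81
seg 1: a=0, c=M1/2=23/27, d=(M2−M1)/(6·3)=-37/729, b=Δ1−h1·(2M1+M2)/6=-197/81
seg 2: a=-1, c=M2/2=32/81, d=(M3−M2)/(6·3)=-67/729, b=Δ2−h2·(2M2+M3)/6=106/81
seg 3: a=4, c=M3/2=-35/81, d=(M4−M3)/(6·3)=35/729, b=Δ3−h3·(2M3+M4)/6=97/81
t_q=1/4 → seg 0, τ=1/4; S=3+-266/81·τ+0·τ²+23/81·τ³=3773/1728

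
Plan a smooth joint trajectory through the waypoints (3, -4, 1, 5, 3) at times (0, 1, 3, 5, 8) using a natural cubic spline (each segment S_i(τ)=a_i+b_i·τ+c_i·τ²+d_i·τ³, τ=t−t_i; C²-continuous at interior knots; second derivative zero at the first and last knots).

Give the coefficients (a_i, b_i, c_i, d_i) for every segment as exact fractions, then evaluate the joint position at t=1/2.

Δ: Δ0=-7, Δ1=5/2, Δ2=2, Δ3=-2/3
row 1: diag=6, rhs=57; c'=1/3, d'=19/2
row 2: denom=8−2·1/3=22/3; d'=(-3−2·19/2)/(22/3)=-3
row 3: denom=10−2·3/11=104/11; d'=(-16−2·-3)/(104/11)=-55/52
back: M3=-55/52
back: M2=-3−3/11·-55/52=-141/52
back: M1=19/2−1/3·-141/52=541/52
M: M0=0, M1=541/52, M2=-141/52, M3=-55/52, M4=0
seg 0: a=3, c=M0/2=0, d=(M1−M0)/(6·1)=541/312, b=Δ0−h0·(2M0+M1)/6=-2725/312
seg 1: a=-4, c=M1/2=541/104, d=(M2−M1)/(6·2)=-341/312, b=Δ1−h1·(2M1+M2)/6=-551/156
seg 2: a=1, c=M2/2=-141/104, d=(M3−M2)/(6·2)=43/312, b=Δ2−h2·(2M2+M3)/6=649/156
seg 3: a=5, c=M3/2=-55/104, d=(M4−M3)/(6·3)=55/936, b=Δ3−h3·(2M3+M4)/6=61/156
t_q=1/2 → seg 0, τ=1/2; S=3+-2725/312·τ+0·τ²+541/312·τ³=-957/832

  seg 0: a=3 b=-2725/312 c=0 d=541/312
  seg 1: a=-4 b=-551/156 c=541/104 d=-341/312
  seg 2: a=1 b=649/156 c=-141/104 d=43/312
  seg 3: a=5 b=61/156 c=-55/104 d=55/936
S(1/2) = -957/832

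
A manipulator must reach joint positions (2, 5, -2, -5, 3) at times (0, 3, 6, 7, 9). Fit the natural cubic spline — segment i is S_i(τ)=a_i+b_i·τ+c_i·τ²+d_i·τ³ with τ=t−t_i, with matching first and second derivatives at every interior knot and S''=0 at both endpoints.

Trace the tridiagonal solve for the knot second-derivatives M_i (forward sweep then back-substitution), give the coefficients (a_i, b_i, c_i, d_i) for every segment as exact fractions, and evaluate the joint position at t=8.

  seg 0: a=2 b=881/510 c=0 d=-371/4590
  seg 1: a=5 b=-116/255 c=-371/510 d=31/918
  seg 2: a=-2 b=-1993/510 c=-36/85 d=679/510
  seg 3: a=-5 b=-194/255 c=607/170 d=-607/1020
S(8) = -947/340

Δ: Δ0=1, Δ1=-7/3, Δ2=-3, Δ3=4
row 1: diag=12, rhs=-20; c'=1/4, d'=-5/3
row 2: denom=8−3·1/4=29/4; d'=(-4−3·-5/3)/(29/4)=4/29
row 3: denom=6−1·4/29=170/29; d'=(42−1·4/29)/(170/29)=607/85
back: M3=607/85
back: M2=4/29−4/29·607/85=-72/85
back: M1=-5/3−1/4·-72/85=-371/255
M: M0=0, M1=-371/255, M2=-72/85, M3=607/85, M4=0
seg 0: a=2, c=M0/2=0, d=(M1−M0)/(6·3)=-371/4590, b=Δ0−h0·(2M0+M1)/6=881/510
seg 1: a=5, c=M1/2=-371/510, d=(M2−M1)/(6·3)=31/918, b=Δ1−h1·(2M1+M2)/6=-116/255
seg 2: a=-2, c=M2/2=-36/85, d=(M3−M2)/(6·1)=679/510, b=Δ2−h2·(2M2+M3)/6=-1993/510
seg 3: a=-5, c=M3/2=607/170, d=(M4−M3)/(6·2)=-607/1020, b=Δ3−h3·(2M3+M4)/6=-194/255
t_q=8 → seg 3, τ=1; S=-5+-194/255·τ+607/170·τ²+-607/1020·τ³=-947/340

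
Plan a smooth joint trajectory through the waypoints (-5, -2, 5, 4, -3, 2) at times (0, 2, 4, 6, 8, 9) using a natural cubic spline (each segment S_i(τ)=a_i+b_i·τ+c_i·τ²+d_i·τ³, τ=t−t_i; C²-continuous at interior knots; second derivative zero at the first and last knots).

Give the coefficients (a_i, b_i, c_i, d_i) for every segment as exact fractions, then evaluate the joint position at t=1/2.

  seg 0: a=-5 b=121/153 c=0 d=217/1224
  seg 1: a=-2 b=893/306 c=217/204 d=-473/1224
  seg 2: a=5 b=388/153 c=-64/51 d=-161/1224
  seg 3: a=4 b=-1243/306 c=-139/68 d=1423/1224
  seg 4: a=-3 b=262/153 c=503/102 d=-503/306
S(1/2) = -14957/3264

Δ: Δ0=3/2, Δ1=7/2, Δ2=-1/2, Δ3=-7/2, Δ4=5
row 1: diag=8, rhs=12; c'=1/4, d'=3/2
row 2: denom=8−2·1/4=15/2; d'=(-24−2·3/2)/(15/2)=-18/5
row 3: denom=8−2·4/15=112/15; d'=(-18−2·-18/5)/(112/15)=-81/56
row 4: denom=6−2·15/56=153/28; d'=(51−2·-81/56)/(153/28)=503/51
back: M4=503/51
back: M3=-81/56−15/56·503/51=-139/34
back: M2=-18/5−4/15·-139/34=-128/51
back: M1=3/2−1/4·-128/51=217/102
M: M0=0, M1=217/102, M2=-128/51, M3=-139/34, M4=503/51, M5=0
seg 0: a=-5, c=M0/2=0, d=(M1−M0)/(6·2)=217/1224, b=Δ0−h0·(2M0+M1)/6=121/153
seg 1: a=-2, c=M1/2=217/204, d=(M2−M1)/(6·2)=-473/1224, b=Δ1−h1·(2M1+M2)/6=893/306
seg 2: a=5, c=M2/2=-64/51, d=(M3−M2)/(6·2)=-161/1224, b=Δ2−h2·(2M2+M3)/6=388/153
seg 3: a=4, c=M3/2=-139/68, d=(M4−M3)/(6·2)=1423/1224, b=Δ3−h3·(2M3+M4)/6=-1243/306
seg 4: a=-3, c=M4/2=503/102, d=(M5−M4)/(6·1)=-503/306, b=Δ4−h4·(2M4+M5)/6=262/153
t_q=1/2 → seg 0, τ=1/2; S=-5+121/153·τ+0·τ²+217/1224·τ³=-14957/3264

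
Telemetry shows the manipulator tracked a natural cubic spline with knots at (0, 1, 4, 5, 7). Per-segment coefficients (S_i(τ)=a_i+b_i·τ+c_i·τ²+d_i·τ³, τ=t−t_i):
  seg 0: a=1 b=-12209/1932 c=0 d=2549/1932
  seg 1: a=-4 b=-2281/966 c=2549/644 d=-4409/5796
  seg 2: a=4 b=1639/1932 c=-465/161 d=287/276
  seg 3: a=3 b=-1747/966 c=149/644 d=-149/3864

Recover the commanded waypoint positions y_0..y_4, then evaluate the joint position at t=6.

y_0 = S_0(0) = a_0 = 1
y_1 = S_1(0) = a_1 = -4
y_2 = S_2(0) = a_2 = 4
y_3 = S_3(0) = a_3 = 3
y_4 = S_3(2) = 0
t_q=6 is in segment 3 (τ=1); S_3(τ)=1783/1288

y_0=1 y_1=-4 y_2=4 y_3=3 y_4=0
S(6) = 1783/1288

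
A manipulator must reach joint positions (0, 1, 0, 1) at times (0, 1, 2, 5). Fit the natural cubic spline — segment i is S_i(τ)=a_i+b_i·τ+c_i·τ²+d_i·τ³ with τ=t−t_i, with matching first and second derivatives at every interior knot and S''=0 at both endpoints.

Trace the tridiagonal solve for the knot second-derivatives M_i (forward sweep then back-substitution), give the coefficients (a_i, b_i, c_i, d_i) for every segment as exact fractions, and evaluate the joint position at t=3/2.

  seg 0: a=0 b=145/93 c=0 d=-52/93
  seg 1: a=1 b=-11/93 c=-52/31 d=74/93
  seg 2: a=0 b=-101/93 c=22/31 d=-22/279
S(3/2) = 77/124

Δ: Δ0=1, Δ1=-1, Δ2=1/3
row 1: diag=4, rhs=-12; c'=1/4, d'=-3
row 2: denom=8−1·1/4=31/4; d'=(8−1·-3)/(31/4)=44/31
back: M2=44/31
back: M1=-3−1/4·44/31=-104/31
M: M0=0, M1=-104/31, M2=44/31, M3=0
seg 0: a=0, c=M0/2=0, d=(M1−M0)/(6·1)=-52/93, b=Δ0−h0·(2M0+M1)/6=145/93
seg 1: a=1, c=M1/2=-52/31, d=(M2−M1)/(6·1)=74/93, b=Δ1−h1·(2M1+M2)/6=-11/93
seg 2: a=0, c=M2/2=22/31, d=(M3−M2)/(6·3)=-22/279, b=Δ2−h2·(2M2+M3)/6=-101/93
t_q=3/2 → seg 1, τ=1/2; S=1+-11/93·τ+-52/31·τ²+74/93·τ³=77/124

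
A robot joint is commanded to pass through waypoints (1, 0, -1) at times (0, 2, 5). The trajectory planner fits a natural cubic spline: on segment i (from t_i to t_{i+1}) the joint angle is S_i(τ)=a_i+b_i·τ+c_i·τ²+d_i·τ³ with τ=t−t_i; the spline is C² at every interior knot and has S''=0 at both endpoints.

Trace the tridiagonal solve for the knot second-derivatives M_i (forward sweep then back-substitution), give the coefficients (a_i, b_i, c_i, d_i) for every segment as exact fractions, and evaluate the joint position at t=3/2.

Δ: Δ0=-1/2, Δ1=-1/3
row 1: diag=10, rhs=1; c'=3/10, d'=1/10
back: M1=1/10
M: M0=0, M1=1/10, M2=0
seg 0: a=1, c=M0/2=0, d=(M1−M0)/(6·2)=1/120, b=Δ0−h0·(2M0+M1)/6=-8/15
seg 1: a=0, c=M1/2=1/20, d=(M2−M1)/(6·3)=-1/180, b=Δ1−h1·(2M1+M2)/6=-13/30
t_q=3/2 → seg 0, τ=3/2; S=1+-8/15·τ+0·τ²+1/120·τ³=73/320

  seg 0: a=1 b=-8/15 c=0 d=1/120
  seg 1: a=0 b=-13/30 c=1/20 d=-1/180
S(3/2) = 73/320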